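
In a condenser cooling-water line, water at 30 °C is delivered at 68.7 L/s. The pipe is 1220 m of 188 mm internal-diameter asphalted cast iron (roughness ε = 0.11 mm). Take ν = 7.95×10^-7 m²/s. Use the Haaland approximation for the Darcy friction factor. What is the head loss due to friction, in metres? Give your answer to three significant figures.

V = 4Q/(πD²) = 4·0.0687/(π·0.188²) = 2.475 m/s
Re = VD/ν = 2.475·0.188/7.95×10^-7 = 5.85×10^5 → turbulent
ε/D = 0.11/188 = 5.85×10^-4
Haaland: f = 0.01799
h_f = f(L/D)V²/(2g) = 0.01799·(1220/0.188)·2.475²/(2·9.81) = 36.45 m

h_f ≈ 36.5 m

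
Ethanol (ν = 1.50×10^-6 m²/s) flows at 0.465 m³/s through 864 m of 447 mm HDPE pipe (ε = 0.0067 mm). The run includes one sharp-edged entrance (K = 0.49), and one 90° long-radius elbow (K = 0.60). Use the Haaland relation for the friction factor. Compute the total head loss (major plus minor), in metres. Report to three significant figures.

H_L ≈ 10.9 m

V = 4Q/(πD²) = 2.963 m/s; V²/2g = 0.4475 m
Re = 8.83×10^5, ε/D = 1.50×10^-5 → f = 0.01209 (Haaland)
Major: h_f = f(L/D)·V²/2g = 0.01209·1933·0.4475 = 10.46 m
Minor: ΣK = 1.09; h_m = ΣK·V²/2g = 0.4878 m
Total H_L = 10.46 + 0.4878 = 10.94 m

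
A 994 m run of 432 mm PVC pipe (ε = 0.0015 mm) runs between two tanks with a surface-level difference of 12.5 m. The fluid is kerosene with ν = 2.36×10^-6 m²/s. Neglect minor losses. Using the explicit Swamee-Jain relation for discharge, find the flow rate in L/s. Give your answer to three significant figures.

Swamee-Jain (Type II): Q = -0.965·√(gD⁵h_f/L)·ln[ε/(3.7D) + √(3.17ν²L/(gD³h_f))]
√(gD⁵h_f/L) = √(9.81·0.432⁵·12.5/994) = 0.04308
ε/(3.7D) = 9.38×10^-7; √(3.17ν²L/(gD³h_f)) = 4.21×10^-5
Q = -0.965·0.04308·ln(4.307×10^-5) = 0.4179 m³/s
Check: V = 2.85 m/s, Re = 5.22×10^5, f = 0.01305, h_f = 12.4 m ≈ 12.5 m ✓

Q ≈ 418 L/s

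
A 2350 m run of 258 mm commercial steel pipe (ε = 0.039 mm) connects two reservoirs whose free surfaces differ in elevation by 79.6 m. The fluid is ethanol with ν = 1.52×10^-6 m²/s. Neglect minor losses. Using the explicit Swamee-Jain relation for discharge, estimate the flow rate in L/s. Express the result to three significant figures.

Swamee-Jain (Type II): Q = -0.965·√(gD⁵h_f/L)·ln[ε/(3.7D) + √(3.17ν²L/(gD³h_f))]
√(gD⁵h_f/L) = √(9.81·0.258⁵·79.6/2350) = 0.01949
ε/(3.7D) = 4.09×10^-5; √(3.17ν²L/(gD³h_f)) = 3.58×10^-5
Q = -0.965·0.01949·ln(7.668×10^-5) = 0.1782 m³/s
Check: V = 3.41 m/s, Re = 5.79×10^5, f = 0.01482, h_f = 80.0 m ≈ 79.6 m ✓

Q ≈ 178 L/s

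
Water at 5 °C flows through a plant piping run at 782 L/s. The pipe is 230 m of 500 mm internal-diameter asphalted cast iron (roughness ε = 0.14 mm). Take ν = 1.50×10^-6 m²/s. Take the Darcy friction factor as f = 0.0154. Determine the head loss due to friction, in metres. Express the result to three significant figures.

h_f ≈ 5.73 m

V = 4Q/(πD²) = 4·0.782/(π·0.500²) = 3.983 m/s
h_f = f(L/D)V²/(2g) = 0.01540·(230/0.500)·3.983²/(2·9.81) = 5.727 m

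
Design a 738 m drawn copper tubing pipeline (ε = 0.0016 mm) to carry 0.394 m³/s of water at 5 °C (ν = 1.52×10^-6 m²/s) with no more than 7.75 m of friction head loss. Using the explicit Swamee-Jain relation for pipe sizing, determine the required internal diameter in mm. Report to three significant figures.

D ≈ 437 mm

Swamee-Jain (Type III): D = 0.66·[ε^1.25·(LQ²/(gh_f))^4.75 + ν·Q^9.4·(L/(gh_f))^5.2]^0.04
LQ²/(gh_f) = 1.507; L/(gh_f) = 9.707
Term 1 = ε^1.25·(…)^4.75 = 3.99×10^-7; Term 2 = ν·Q^9.4·(…)^5.2 = 3.25×10^-5
D = 0.66·(3.99×10^-7 + 3.25×10^-5)^0.04 = 0.4368 m = 437 mm
Check: V = 2.63 m/s, Re = 7.56×10^5, f = 0.01225, h_f = 7.30 m ≈ 7.75 m ✓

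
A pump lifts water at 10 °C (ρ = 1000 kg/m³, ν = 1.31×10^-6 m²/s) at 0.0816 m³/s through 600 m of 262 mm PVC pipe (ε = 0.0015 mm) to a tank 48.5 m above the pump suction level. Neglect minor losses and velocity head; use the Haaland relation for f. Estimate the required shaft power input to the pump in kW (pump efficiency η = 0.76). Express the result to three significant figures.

P_shaft ≈ 55.1 kW

V = 4Q/(πD²) = 1.514 m/s; Re = 3.03×10^5; ε/D = 5.73×10^-6; f = 0.01436
h_f = f(L/D)V²/2g = 3.841 m
Total head H = z + h_f = 48.5 + 3.841 = 52.34 m
P_hyd = ρgQH = 1000·9.81·0.0816·52.34 = 41.90 kW
P_shaft = P_hyd/η = 41.90/0.76 = 55.13 kW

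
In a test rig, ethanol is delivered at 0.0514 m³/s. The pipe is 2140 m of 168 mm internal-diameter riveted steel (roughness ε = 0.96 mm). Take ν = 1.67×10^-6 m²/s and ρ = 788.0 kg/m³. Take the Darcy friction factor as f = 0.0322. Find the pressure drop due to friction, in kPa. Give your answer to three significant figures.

V = 4Q/(πD²) = 4·0.0514/(π·0.168²) = 2.319 m/s
h_f = f(L/D)V²/(2g) = 0.03220·(2140/0.168)·2.319²/(2·9.81) = 112.4 m
Δp = ρg·h_f = 788.0·9.81·112.4 = 868.9 kPa

Δp ≈ 869 kPa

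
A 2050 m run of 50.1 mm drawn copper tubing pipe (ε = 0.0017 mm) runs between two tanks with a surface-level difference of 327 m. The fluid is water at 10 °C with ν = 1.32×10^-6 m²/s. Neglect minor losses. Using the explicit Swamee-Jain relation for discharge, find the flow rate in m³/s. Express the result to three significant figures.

Q ≈ 0.00586 m³/s

Swamee-Jain (Type II): Q = -0.965·√(gD⁵h_f/L)·ln[ε/(3.7D) + √(3.17ν²L/(gD³h_f))]
√(gD⁵h_f/L) = √(9.81·0.0501⁵·327/2050) = 7.028×10^-4
ε/(3.7D) = 9.17×10^-6; √(3.17ν²L/(gD³h_f)) = 1.68×10^-4
Q = -0.965·7.028×10^-4·ln(1.767×10^-4) = 0.005860 m³/s
Check: V = 2.97 m/s, Re = 1.13×10^5, f = 0.01764, h_f = 325 m ≈ 327 m ✓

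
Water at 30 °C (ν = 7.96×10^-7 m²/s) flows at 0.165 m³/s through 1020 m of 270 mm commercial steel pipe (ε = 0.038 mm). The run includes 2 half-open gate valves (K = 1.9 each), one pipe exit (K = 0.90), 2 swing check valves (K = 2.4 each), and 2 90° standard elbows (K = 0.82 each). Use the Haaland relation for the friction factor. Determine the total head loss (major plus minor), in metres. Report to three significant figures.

H_L ≈ 27.0 m

V = 4Q/(πD²) = 2.882 m/s; V²/2g = 0.4233 m
Re = 9.78×10^5, ε/D = 1.41×10^-4 → f = 0.01391 (Haaland)
Major: h_f = f(L/D)·V²/2g = 0.01391·3778·0.4233 = 22.24 m
Minor: ΣK = 11.1; h_m = ΣK·V²/2g = 4.715 m
Total H_L = 22.24 + 4.715 = 26.96 m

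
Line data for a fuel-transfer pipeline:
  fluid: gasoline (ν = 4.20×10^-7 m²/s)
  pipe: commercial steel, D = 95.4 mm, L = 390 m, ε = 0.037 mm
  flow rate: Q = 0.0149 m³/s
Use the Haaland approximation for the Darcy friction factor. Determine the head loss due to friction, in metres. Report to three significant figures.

V = 4Q/(πD²) = 4·0.0149/(π·0.0954²) = 2.084 m/s
Re = VD/ν = 2.084·0.0954/4.20×10^-7 = 4.73×10^5 → turbulent
ε/D = 0.037/95.4 = 3.88×10^-4
Haaland: f = 0.01687
h_f = f(L/D)V²/(2g) = 0.01687·(390/0.0954)·2.084²/(2·9.81) = 15.27 m

h_f ≈ 15.3 m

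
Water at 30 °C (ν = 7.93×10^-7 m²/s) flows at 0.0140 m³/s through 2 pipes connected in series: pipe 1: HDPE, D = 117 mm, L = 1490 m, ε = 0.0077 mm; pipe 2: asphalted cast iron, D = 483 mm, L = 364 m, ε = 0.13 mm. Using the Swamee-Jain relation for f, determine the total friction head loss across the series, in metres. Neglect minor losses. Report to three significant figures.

H ≈ 17.9 m

Pipe 1: V = 1.302 m/s, Re = 1.92×10^5, ε/D = 6.58×10^-5, f = 0.01622, h_1 = f(L/D)V²/2g = 17.85 m
Pipe 2: V = 0.07641 m/s, Re = 4.65×10^4, ε/D = 2.69×10^-4, f = 0.02211, h_2 = f(L/D)V²/2g = 0.004959 m
Series → Q common, losses add: H = Σh = 17.86 m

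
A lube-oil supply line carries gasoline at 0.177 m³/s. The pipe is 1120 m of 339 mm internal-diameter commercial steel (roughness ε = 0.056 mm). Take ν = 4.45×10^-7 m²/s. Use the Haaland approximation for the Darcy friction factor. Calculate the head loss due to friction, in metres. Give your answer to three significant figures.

V = 4Q/(πD²) = 4·0.177/(π·0.339²) = 1.961 m/s
Re = VD/ν = 1.961·0.339/4.45×10^-7 = 1.49×10^6 → turbulent
ε/D = 0.056/339 = 1.65×10^-4
Haaland: f = 0.01391
h_f = f(L/D)V²/(2g) = 0.01391·(1120/0.339)·1.961²/(2·9.81) = 9.006 m

h_f ≈ 9.01 m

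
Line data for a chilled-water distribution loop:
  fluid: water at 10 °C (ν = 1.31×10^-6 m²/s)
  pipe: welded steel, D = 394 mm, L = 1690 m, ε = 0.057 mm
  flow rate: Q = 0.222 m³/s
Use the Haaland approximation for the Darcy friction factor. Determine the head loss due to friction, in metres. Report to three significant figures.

h_f ≈ 10.6 m

V = 4Q/(πD²) = 4·0.222/(π·0.394²) = 1.821 m/s
Re = VD/ν = 1.821·0.394/1.31×10^-6 = 5.48×10^5 → turbulent
ε/D = 0.057/394 = 1.45×10^-4
Haaland: f = 0.01462
h_f = f(L/D)V²/(2g) = 0.01462·(1690/0.394)·1.821²/(2·9.81) = 10.59 m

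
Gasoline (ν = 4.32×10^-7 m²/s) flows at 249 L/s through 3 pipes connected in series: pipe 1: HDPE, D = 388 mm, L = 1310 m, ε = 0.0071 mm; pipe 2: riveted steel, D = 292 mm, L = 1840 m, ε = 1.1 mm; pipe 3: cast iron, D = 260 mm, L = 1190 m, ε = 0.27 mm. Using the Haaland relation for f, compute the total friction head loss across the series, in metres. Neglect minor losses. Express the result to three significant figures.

Pipe 1: V = 2.106 m/s, Re = 1.89×10^6, ε/D = 1.83×10^-5, f = 0.01096, h_1 = f(L/D)V²/2g = 8.365 m
Pipe 2: V = 3.718 m/s, Re = 2.51×10^6, ε/D = 0.00377, f = 0.02802, h_2 = f(L/D)V²/2g = 124.4 m
Pipe 3: V = 4.690 m/s, Re = 2.82×10^6, ε/D = 0.00104, f = 0.01995, h_3 = f(L/D)V²/2g = 102.4 m
Series → Q common, losses add: H = Σh = 235.2 m

H ≈ 235 m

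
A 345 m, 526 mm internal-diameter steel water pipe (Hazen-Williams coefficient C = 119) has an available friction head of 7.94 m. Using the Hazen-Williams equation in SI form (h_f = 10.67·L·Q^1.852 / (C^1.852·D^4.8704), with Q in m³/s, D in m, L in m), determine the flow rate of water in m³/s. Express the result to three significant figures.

Q ≈ 0.798 m³/s

Rearranging: Q = [h_f·C^1.852·D^4.8704 / (10.67·L)]^(1/1.852)
Q = [7.94·119^1.852·0.526^4.8704 / (10.67·345)]^0.540 = 0.7983 m³/s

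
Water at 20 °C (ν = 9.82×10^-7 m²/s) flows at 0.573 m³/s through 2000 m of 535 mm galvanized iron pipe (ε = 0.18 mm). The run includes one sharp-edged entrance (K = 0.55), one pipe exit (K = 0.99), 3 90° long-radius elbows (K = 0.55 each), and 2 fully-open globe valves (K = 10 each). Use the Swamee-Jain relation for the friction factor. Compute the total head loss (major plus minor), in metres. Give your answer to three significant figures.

V = 4Q/(πD²) = 2.549 m/s; V²/2g = 0.3311 m
Re = 1.39×10^6, ε/D = 3.36×10^-4 → f = 0.01589 (Swamee-Jain)
Major: h_f = f(L/D)·V²/2g = 0.01589·3738·0.3311 = 19.67 m
Minor: ΣK = 23.2; h_m = ΣK·V²/2g = 7.679 m
Total H_L = 19.67 + 7.679 = 27.35 m

H_L ≈ 27.3 m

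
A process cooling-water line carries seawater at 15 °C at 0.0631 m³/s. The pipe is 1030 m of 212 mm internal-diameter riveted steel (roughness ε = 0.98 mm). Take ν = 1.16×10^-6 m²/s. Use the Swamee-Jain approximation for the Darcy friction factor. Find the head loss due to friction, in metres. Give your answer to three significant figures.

V = 4Q/(πD²) = 4·0.0631/(π·0.212²) = 1.788 m/s
Re = VD/ν = 1.788·0.212/1.16×10^-6 = 3.27×10^5 → turbulent
ε/D = 0.98/212 = 0.00462
Swamee-Jain: f = 0.03010
h_f = f(L/D)V²/(2g) = 0.03010·(1030/0.212)·1.788²/(2·9.81) = 23.82 m

h_f ≈ 23.8 m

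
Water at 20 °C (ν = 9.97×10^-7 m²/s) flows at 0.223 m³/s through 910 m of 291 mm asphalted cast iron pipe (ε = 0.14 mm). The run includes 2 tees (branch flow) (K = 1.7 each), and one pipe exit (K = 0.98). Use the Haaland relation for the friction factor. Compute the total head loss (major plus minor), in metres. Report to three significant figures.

H_L ≈ 33.1 m

V = 4Q/(πD²) = 3.353 m/s; V²/2g = 0.5730 m
Re = 9.79×10^5, ε/D = 4.81×10^-4 → f = 0.01705 (Haaland)
Major: h_f = f(L/D)·V²/2g = 0.01705·3127·0.5730 = 30.55 m
Minor: ΣK = 4.38; h_m = ΣK·V²/2g = 2.510 m
Total H_L = 30.55 + 2.510 = 33.06 m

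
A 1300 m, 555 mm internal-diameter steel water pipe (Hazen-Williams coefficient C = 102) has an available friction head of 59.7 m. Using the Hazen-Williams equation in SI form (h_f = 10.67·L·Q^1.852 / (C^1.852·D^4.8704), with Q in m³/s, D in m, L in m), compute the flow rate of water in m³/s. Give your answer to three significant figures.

Rearranging: Q = [h_f·C^1.852·D^4.8704 / (10.67·L)]^(1/1.852)
Q = [59.7·102^1.852·0.555^4.8704 / (10.67·1300)]^0.540 = 1.144 m³/s

Q ≈ 1.14 m³/s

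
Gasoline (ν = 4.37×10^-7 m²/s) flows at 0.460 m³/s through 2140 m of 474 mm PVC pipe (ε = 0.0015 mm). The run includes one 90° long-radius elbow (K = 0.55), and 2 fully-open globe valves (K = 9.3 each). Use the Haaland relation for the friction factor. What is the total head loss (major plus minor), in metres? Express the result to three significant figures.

H_L ≈ 22.1 m

V = 4Q/(πD²) = 2.607 m/s; V²/2g = 0.3464 m
Re = 2.83×10^6, ε/D = 3.16×10^-6 → f = 0.009909 (Haaland)
Major: h_f = f(L/D)·V²/2g = 0.009909·4515·0.3464 = 15.49 m
Minor: ΣK = 19.2; h_m = ΣK·V²/2g = 6.633 m
Total H_L = 15.49 + 6.633 = 22.13 m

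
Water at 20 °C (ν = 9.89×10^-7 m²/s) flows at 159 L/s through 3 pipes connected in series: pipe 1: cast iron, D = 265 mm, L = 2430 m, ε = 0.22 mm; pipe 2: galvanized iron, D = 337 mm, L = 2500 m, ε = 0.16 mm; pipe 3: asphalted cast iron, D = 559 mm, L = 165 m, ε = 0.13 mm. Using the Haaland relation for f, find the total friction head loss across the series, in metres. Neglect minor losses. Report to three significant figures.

H ≈ 95.4 m

Pipe 1: V = 2.883 m/s, Re = 7.72×10^5, ε/D = 8.30×10^-4, f = 0.01920, h_1 = f(L/D)V²/2g = 74.59 m
Pipe 2: V = 1.783 m/s, Re = 6.07×10^5, ε/D = 4.75×10^-4, f = 0.01727, h_2 = f(L/D)V²/2g = 20.75 m
Pipe 3: V = 0.6479 m/s, Re = 3.66×10^5, ε/D = 2.33×10^-4, f = 0.01600, h_3 = f(L/D)V²/2g = 0.1010 m
Series → Q common, losses add: H = Σh = 95.44 m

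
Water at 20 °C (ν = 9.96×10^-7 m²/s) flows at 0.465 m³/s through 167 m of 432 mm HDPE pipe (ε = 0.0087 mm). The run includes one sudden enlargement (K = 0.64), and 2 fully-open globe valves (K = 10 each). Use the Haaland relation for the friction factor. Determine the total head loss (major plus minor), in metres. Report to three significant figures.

V = 4Q/(πD²) = 3.172 m/s; V²/2g = 0.5130 m
Re = 1.38×10^6, ε/D = 2.01×10^-5 → f = 0.01146 (Haaland)
Major: h_f = f(L/D)·V²/2g = 0.01146·386.6·0.5130 = 2.272 m
Minor: ΣK = 20.6; h_m = ΣK·V²/2g = 10.59 m
Total H_L = 2.272 + 10.59 = 12.86 m

H_L ≈ 12.9 m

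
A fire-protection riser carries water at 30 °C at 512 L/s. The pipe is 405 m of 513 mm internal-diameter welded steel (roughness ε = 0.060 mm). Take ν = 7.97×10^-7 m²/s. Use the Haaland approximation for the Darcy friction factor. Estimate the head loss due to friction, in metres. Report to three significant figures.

V = 4Q/(πD²) = 4·0.512/(π·0.513²) = 2.477 m/s
Re = VD/ν = 2.477·0.513/7.97×10^-7 = 1.59×10^6 → turbulent
ε/D = 0.060/513 = 1.17×10^-4
Haaland: f = 0.01317
h_f = f(L/D)V²/(2g) = 0.01317·(405/0.513)·2.477²/(2·9.81) = 3.252 m

h_f ≈ 3.25 m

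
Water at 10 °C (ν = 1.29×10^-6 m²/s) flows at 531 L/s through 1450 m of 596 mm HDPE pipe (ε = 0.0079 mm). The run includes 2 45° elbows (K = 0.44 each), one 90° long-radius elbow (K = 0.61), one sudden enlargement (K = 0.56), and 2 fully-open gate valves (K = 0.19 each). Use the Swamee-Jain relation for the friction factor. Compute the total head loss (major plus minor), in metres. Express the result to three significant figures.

H_L ≈ 5.91 m

V = 4Q/(πD²) = 1.903 m/s; V²/2g = 0.1846 m
Re = 8.79×10^5, ε/D = 1.33×10^-5 → f = 0.01216 (Swamee-Jain)
Major: h_f = f(L/D)·V²/2g = 0.01216·2433·0.1846 = 5.463 m
Minor: ΣK = 2.43; h_m = ΣK·V²/2g = 0.4487 m
Total H_L = 5.463 + 0.4487 = 5.911 m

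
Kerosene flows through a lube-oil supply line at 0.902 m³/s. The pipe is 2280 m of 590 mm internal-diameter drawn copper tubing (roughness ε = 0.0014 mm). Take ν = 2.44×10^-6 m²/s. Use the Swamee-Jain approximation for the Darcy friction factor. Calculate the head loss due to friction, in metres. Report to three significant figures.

h_f ≈ 26.0 m

V = 4Q/(πD²) = 4·0.902/(π·0.590²) = 3.299 m/s
Re = VD/ν = 3.299·0.590/2.44×10^-6 = 7.98×10^5 → turbulent
ε/D = 0.0014/590 = 2.37×10^-6
Swamee-Jain: f = 0.01211
h_f = f(L/D)V²/(2g) = 0.01211·(2280/0.590)·3.299²/(2·9.81) = 25.97 m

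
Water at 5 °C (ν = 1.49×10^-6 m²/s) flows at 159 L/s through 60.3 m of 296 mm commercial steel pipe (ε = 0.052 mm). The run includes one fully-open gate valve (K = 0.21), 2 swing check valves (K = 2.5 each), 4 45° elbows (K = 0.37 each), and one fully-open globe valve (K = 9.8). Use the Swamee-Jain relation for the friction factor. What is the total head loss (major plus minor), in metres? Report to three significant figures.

V = 4Q/(πD²) = 2.311 m/s; V²/2g = 0.2721 m
Re = 4.59×10^5, ε/D = 1.76×10^-4 → f = 0.01540 (Swamee-Jain)
Major: h_f = f(L/D)·V²/2g = 0.01540·203.7·0.2721 = 0.8537 m
Minor: ΣK = 16.5; h_m = ΣK·V²/2g = 4.487 m
Total H_L = 0.8537 + 4.487 = 5.341 m

H_L ≈ 5.34 m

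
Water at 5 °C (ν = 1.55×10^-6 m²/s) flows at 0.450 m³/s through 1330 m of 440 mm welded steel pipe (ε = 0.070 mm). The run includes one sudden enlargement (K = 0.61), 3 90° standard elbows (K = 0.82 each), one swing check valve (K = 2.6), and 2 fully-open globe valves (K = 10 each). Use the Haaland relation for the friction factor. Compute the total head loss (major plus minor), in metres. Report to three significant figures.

V = 4Q/(πD²) = 2.959 m/s; V²/2g = 0.4464 m
Re = 8.40×10^5, ε/D = 1.59×10^-4 → f = 0.01428 (Haaland)
Major: h_f = f(L/D)·V²/2g = 0.01428·3023·0.4464 = 19.27 m
Minor: ΣK = 25.7; h_m = ΣK·V²/2g = 11.46 m
Total H_L = 19.27 + 11.46 = 30.73 m

H_L ≈ 30.7 m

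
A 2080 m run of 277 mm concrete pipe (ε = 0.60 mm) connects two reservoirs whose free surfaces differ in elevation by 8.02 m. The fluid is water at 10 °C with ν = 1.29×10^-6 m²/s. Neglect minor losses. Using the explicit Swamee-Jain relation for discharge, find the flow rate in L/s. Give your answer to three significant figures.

Swamee-Jain (Type II): Q = -0.965·√(gD⁵h_f/L)·ln[ε/(3.7D) + √(3.17ν²L/(gD³h_f))]
√(gD⁵h_f/L) = √(9.81·0.277⁵·8.02/2080) = 0.007854
ε/(3.7D) = 5.85×10^-4; √(3.17ν²L/(gD³h_f)) = 8.10×10^-5
Q = -0.965·0.007854·ln(6.664×10^-4) = 0.05543 m³/s
Check: V = 0.920 m/s, Re = 1.98×10^5, f = 0.02496, h_f = 8.08 m ≈ 8.02 m ✓

Q ≈ 55.4 L/s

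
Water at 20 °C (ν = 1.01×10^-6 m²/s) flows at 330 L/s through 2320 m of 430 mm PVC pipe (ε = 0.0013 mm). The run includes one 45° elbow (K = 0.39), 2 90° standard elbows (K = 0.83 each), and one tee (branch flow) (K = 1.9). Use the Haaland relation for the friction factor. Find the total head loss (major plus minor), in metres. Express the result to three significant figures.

H_L ≈ 17.7 m

V = 4Q/(πD²) = 2.272 m/s; V²/2g = 0.2632 m
Re = 9.67×10^5, ε/D = 3.02×10^-6 → f = 0.01170 (Haaland)
Major: h_f = f(L/D)·V²/2g = 0.01170·5395·0.2632 = 16.61 m
Minor: ΣK = 3.95; h_m = ΣK·V²/2g = 1.040 m
Total H_L = 16.61 + 1.040 = 17.65 m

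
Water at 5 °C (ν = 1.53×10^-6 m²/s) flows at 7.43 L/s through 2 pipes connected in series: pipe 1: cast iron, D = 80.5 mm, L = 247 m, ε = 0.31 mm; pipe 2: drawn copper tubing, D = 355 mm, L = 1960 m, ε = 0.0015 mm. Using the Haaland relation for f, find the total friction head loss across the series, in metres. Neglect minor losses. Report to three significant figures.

Pipe 1: V = 1.460 m/s, Re = 7.68×10^4, ε/D = 0.00385, f = 0.02945, h_1 = f(L/D)V²/2g = 9.814 m
Pipe 2: V = 0.07507 m/s, Re = 1.74×10^4, ε/D = 4.23×10^-6, f = 0.02667, h_2 = f(L/D)V²/2g = 0.04229 m
Series → Q common, losses add: H = Σh = 9.857 m

H ≈ 9.86 m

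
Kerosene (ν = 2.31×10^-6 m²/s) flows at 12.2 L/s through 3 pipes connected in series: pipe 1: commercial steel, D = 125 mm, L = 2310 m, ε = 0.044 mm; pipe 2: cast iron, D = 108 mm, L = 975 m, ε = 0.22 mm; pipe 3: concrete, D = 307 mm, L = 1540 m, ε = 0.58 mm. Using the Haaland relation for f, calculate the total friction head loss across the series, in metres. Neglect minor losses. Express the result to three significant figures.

Pipe 1: V = 0.9941 m/s, Re = 5.38×10^4, ε/D = 3.52×10^-4, f = 0.02150, h_1 = f(L/D)V²/2g = 20.01 m
Pipe 2: V = 1.332 m/s, Re = 6.23×10^4, ε/D = 0.00204, f = 0.02588, h_2 = f(L/D)V²/2g = 21.12 m
Pipe 3: V = 0.1648 m/s, Re = 2.19×10^4, ε/D = 0.00189, f = 0.02886, h_3 = f(L/D)V²/2g = 0.2004 m
Series → Q common, losses add: H = Σh = 41.33 m

H ≈ 41.3 m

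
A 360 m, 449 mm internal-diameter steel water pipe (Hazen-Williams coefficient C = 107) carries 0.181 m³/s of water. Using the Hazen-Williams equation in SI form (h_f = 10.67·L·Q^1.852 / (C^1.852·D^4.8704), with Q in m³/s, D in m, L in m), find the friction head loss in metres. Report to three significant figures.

h_f ≈ 1.40 m

h_f = 10.67·360·0.181^1.852 / (107^1.852·0.449^4.8704) = 1.396 m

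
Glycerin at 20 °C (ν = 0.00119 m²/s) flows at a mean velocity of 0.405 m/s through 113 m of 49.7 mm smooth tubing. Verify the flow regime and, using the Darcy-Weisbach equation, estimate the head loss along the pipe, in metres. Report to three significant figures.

h_f ≈ 71.9 m

Re = VD/ν = 0.405·0.04970/0.00119 = 16.9 → laminar (Re < 2300)
f = 64/Re = 3.784
h_f = f(L/D)V²/(2g) = 3.784·(113/0.04970)·0.405²/(2·9.81) = 71.92 m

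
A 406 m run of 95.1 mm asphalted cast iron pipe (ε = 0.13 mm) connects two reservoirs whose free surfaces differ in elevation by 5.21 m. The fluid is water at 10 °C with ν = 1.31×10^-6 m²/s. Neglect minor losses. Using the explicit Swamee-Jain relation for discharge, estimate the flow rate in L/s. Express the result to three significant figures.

Swamee-Jain (Type II): Q = -0.965·√(gD⁵h_f/L)·ln[ε/(3.7D) + √(3.17ν²L/(gD³h_f))]
√(gD⁵h_f/L) = √(9.81·0.0951⁵·5.21/406) = 9.896×10^-4
ε/(3.7D) = 3.69×10^-4; √(3.17ν²L/(gD³h_f)) = 2.24×10^-4
Q = -0.965·9.896×10^-4·ln(5.936×10^-4) = 0.007094 m³/s
Check: V = 0.999 m/s, Re = 7.25×10^4, f = 0.02421, h_f = 5.26 m ≈ 5.21 m ✓

Q ≈ 7.09 L/s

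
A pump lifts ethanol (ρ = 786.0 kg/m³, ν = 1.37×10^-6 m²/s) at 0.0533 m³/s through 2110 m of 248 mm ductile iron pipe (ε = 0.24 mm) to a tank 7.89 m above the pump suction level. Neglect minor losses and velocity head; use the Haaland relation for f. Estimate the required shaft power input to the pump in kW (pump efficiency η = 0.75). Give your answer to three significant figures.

P_shaft ≈ 10.3 kW

V = 4Q/(πD²) = 1.103 m/s; Re = 2.00×10^5; ε/D = 9.68×10^-4; f = 0.02078
h_f = f(L/D)V²/2g = 10.97 m
Total head H = z + h_f = 7.89 + 10.97 = 18.86 m
P_hyd = ρgQH = 786.0·9.81·0.0533·18.86 = 7.752 kW
P_shaft = P_hyd/η = 7.752/0.75 = 10.34 kW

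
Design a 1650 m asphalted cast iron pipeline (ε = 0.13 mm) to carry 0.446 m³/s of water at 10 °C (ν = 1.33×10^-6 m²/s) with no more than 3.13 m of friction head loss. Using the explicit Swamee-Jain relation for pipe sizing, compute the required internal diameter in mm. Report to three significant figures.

Swamee-Jain (Type III): D = 0.66·[ε^1.25·(LQ²/(gh_f))^4.75 + ν·Q^9.4·(L/(gh_f))^5.2]^0.04
LQ²/(gh_f) = 10.69; L/(gh_f) = 53.74
Term 1 = ε^1.25·(…)^4.75 = 1.07; Term 2 = ν·Q^9.4·(…)^5.2 = 0.668
D = 0.66·(1.07 + 0.668)^0.04 = 0.6748 m = 675 mm
Check: V = 1.25 m/s, Re = 6.33×10^5, f = 0.01515, h_f = 2.94 m ≈ 3.13 m ✓

D ≈ 675 mm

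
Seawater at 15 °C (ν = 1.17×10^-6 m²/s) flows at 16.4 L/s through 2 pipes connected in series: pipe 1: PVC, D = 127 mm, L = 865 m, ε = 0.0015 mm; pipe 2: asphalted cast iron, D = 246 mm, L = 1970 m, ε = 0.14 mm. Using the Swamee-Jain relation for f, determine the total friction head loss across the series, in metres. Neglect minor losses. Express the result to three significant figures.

H ≈ 10.8 m

Pipe 1: V = 1.295 m/s, Re = 1.41×10^5, ε/D = 1.18×10^-5, f = 0.01675, h_1 = f(L/D)V²/2g = 9.743 m
Pipe 2: V = 0.3451 m/s, Re = 7.25×10^4, ε/D = 5.69×10^-4, f = 0.02160, h_2 = f(L/D)V²/2g = 1.050 m
Series → Q common, losses add: H = Σh = 10.79 m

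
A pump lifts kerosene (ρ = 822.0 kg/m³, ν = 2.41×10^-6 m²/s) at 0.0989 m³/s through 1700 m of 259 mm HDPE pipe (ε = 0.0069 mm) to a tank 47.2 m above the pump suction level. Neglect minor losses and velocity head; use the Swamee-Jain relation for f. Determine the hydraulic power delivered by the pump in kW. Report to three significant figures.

V = 4Q/(πD²) = 1.877 m/s; Re = 2.02×10^5; ε/D = 2.66×10^-5; f = 0.01575
h_f = f(L/D)V²/2g = 18.57 m
Total head H = z + h_f = 47.2 + 18.57 = 65.77 m
P_hyd = ρgQH = 822.0·9.81·0.0989·65.77 = 52.45 kW

P_hyd ≈ 52.4 kW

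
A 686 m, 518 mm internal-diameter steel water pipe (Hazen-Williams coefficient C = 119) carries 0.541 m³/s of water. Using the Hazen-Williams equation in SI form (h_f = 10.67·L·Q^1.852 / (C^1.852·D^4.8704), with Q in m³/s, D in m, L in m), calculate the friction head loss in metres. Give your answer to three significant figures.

h_f ≈ 8.28 m

h_f = 10.67·686·0.541^1.852 / (119^1.852·0.518^4.8704) = 8.275 m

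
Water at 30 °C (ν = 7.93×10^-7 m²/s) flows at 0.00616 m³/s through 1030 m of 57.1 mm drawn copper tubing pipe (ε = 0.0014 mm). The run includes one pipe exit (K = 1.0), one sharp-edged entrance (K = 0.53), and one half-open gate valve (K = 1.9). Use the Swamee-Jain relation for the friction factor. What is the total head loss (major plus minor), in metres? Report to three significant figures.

H_L ≈ 87.1 m

V = 4Q/(πD²) = 2.406 m/s; V²/2g = 0.2949 m
Re = 1.73×10^5, ε/D = 2.45×10^-5 → f = 0.01618 (Swamee-Jain)
Major: h_f = f(L/D)·V²/2g = 0.01618·18039·0.2949 = 86.09 m
Minor: ΣK = 3.43; h_m = ΣK·V²/2g = 1.012 m
Total H_L = 86.09 + 1.012 = 87.10 m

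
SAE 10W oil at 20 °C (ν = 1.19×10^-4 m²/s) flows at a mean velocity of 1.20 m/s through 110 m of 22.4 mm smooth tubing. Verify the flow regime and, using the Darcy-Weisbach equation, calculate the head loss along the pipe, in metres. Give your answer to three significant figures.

Re = VD/ν = 1.20·0.02240/1.19×10^-4 = 226 → laminar (Re < 2300)
f = 64/Re = 0.2833
h_f = f(L/D)V²/(2g) = 0.2833·(110/0.02240)·1.20²/(2·9.81) = 102.1 m

h_f ≈ 102 m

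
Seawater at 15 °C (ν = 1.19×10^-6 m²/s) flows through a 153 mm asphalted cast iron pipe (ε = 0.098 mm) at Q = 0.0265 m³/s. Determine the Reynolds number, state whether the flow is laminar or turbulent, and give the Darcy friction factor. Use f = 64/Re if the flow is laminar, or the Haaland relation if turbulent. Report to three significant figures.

Re ≈ 1.85×10^5; turbulent; f ≈ 0.0195

V = 4Q/(πD²) = 1.441 m/s
Re = VD/ν = 1.441·0.153/1.19×10^-6 = 1.85×10^5
Re > 4000 → turbulent; ε/D = 6.41×10^-4
Haaland: f = 0.01946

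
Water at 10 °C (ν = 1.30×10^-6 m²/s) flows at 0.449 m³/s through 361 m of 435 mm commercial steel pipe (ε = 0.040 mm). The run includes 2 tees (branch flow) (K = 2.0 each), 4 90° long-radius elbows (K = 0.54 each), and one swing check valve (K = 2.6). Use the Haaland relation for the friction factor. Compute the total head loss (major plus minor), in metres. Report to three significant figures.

V = 4Q/(πD²) = 3.021 m/s; V²/2g = 0.4652 m
Re = 1.01×10^6, ε/D = 9.20×10^-5 → f = 0.01319 (Haaland)
Major: h_f = f(L/D)·V²/2g = 0.01319·829.9·0.4652 = 5.094 m
Minor: ΣK = 8.76; h_m = ΣK·V²/2g = 4.075 m
Total H_L = 5.094 + 4.075 = 9.169 m

H_L ≈ 9.17 m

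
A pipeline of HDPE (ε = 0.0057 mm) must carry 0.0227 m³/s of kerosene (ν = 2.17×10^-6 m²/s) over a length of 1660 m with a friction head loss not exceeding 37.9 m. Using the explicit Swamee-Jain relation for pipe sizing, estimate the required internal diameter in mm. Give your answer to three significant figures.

Swamee-Jain (Type III): D = 0.66·[ε^1.25·(LQ²/(gh_f))^4.75 + ν·Q^9.4·(L/(gh_f))^5.2]^0.04
LQ²/(gh_f) = 0.002301; L/(gh_f) = 4.465
Term 1 = ε^1.25·(…)^4.75 = 8.20×10^-20; Term 2 = ν·Q^9.4·(…)^5.2 = 1.83×10^-18
D = 0.66·(8.20×10^-20 + 1.83×10^-18)^0.04 = 0.1291 m = 129 mm
Check: V = 1.74 m/s, Re = 1.03×10^5, f = 0.01802, h_f = 35.6 m ≈ 37.9 m ✓

D ≈ 129 mm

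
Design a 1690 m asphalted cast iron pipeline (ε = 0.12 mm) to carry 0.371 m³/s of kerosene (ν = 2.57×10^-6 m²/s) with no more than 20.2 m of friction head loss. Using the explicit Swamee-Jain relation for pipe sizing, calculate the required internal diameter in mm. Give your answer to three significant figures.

D ≈ 441 mm

Swamee-Jain (Type III): D = 0.66·[ε^1.25·(LQ²/(gh_f))^4.75 + ν·Q^9.4·(L/(gh_f))^5.2]^0.04
LQ²/(gh_f) = 1.174; L/(gh_f) = 8.528
Term 1 = ε^1.25·(…)^4.75 = 2.69×10^-5; Term 2 = ν·Q^9.4·(…)^5.2 = 1.59×10^-5
D = 0.66·(2.69×10^-5 + 1.59×10^-5)^0.04 = 0.4414 m = 441 mm
Check: V = 2.42 m/s, Re = 4.16×10^5, f = 0.01637, h_f = 18.8 m ≈ 20.2 m ✓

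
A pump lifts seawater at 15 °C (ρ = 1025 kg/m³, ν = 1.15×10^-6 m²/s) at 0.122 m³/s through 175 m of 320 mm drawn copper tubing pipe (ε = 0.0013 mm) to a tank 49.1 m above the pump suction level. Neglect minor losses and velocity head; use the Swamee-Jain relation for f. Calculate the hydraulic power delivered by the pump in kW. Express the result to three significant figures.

V = 4Q/(πD²) = 1.517 m/s; Re = 4.22×10^5; ε/D = 4.06×10^-6; f = 0.01356
h_f = f(L/D)V²/2g = 0.8695 m
Total head H = z + h_f = 49.1 + 0.8695 = 49.97 m
P_hyd = ρgQH = 1025·9.81·0.122·49.97 = 61.30 kW

P_hyd ≈ 61.3 kW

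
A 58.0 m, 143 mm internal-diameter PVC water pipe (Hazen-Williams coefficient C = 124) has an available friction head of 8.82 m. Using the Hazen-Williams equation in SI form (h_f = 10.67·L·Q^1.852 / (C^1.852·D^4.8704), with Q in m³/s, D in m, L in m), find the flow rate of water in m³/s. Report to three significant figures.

Rearranging: Q = [h_f·C^1.852·D^4.8704 / (10.67·L)]^(1/1.852)
Q = [8.82·124^1.852·0.143^4.8704 / (10.67·58.0)]^0.540 = 0.07504 m³/s

Q ≈ 0.0750 m³/s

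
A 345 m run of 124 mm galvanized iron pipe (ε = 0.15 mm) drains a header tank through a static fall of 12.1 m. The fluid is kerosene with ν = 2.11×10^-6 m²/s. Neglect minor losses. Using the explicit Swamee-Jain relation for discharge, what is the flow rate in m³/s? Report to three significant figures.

Q ≈ 0.0235 m³/s

Swamee-Jain (Type II): Q = -0.965·√(gD⁵h_f/L)·ln[ε/(3.7D) + √(3.17ν²L/(gD³h_f))]
√(gD⁵h_f/L) = √(9.81·0.124⁵·12.1/345) = 0.003176
ε/(3.7D) = 3.27×10^-4; √(3.17ν²L/(gD³h_f)) = 1.47×10^-4
Q = -0.965·0.003176·ln(4.736×10^-4) = 0.02346 m³/s
Check: V = 1.94 m/s, Re = 1.14×10^5, f = 0.02280, h_f = 12.2 m ≈ 12.1 m ✓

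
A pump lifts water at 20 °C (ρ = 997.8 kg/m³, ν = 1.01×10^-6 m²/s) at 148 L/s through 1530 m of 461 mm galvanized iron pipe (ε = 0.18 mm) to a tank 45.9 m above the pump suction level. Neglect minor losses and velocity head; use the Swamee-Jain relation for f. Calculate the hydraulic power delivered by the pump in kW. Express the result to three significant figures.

P_hyd ≈ 69.8 kW

V = 4Q/(πD²) = 0.8867 m/s; Re = 4.05×10^5; ε/D = 3.90×10^-4; f = 0.01728
h_f = f(L/D)V²/2g = 2.298 m
Total head H = z + h_f = 45.9 + 2.298 = 48.20 m
P_hyd = ρgQH = 997.8·9.81·0.148·48.20 = 69.82 kW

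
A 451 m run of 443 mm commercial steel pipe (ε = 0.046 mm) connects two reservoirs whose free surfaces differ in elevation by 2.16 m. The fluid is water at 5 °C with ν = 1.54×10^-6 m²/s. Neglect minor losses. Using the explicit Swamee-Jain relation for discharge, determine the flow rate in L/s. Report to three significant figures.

Swamee-Jain (Type II): Q = -0.965·√(gD⁵h_f/L)·ln[ε/(3.7D) + √(3.17ν²L/(gD³h_f))]
√(gD⁵h_f/L) = √(9.81·0.443⁵·2.16/451) = 0.02831
ε/(3.7D) = 2.81×10^-5; √(3.17ν²L/(gD³h_f)) = 4.29×10^-5
Q = -0.965·0.02831·ln(7.097×10^-5) = 0.2610 m³/s
Check: V = 1.69 m/s, Re = 4.87×10^5, f = 0.01456, h_f = 2.17 m ≈ 2.16 m ✓

Q ≈ 261 L/s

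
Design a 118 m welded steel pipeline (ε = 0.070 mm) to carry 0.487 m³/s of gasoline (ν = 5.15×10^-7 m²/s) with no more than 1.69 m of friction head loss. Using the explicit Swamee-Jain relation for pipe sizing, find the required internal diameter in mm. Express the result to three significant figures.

D ≈ 455 mm

Swamee-Jain (Type III): D = 0.66·[ε^1.25·(LQ²/(gh_f))^4.75 + ν·Q^9.4·(L/(gh_f))^5.2]^0.04
LQ²/(gh_f) = 1.688; L/(gh_f) = 7.117
Term 1 = ε^1.25·(…)^4.75 = 7.70×10^-5; Term 2 = ν·Q^9.4·(…)^5.2 = 1.61×10^-5
D = 0.66·(7.70×10^-5 + 1.61×10^-5)^0.04 = 0.4553 m = 455 mm
Check: V = 2.99 m/s, Re = 2.64×10^6, f = 0.01357, h_f = 1.60 m ≈ 1.69 m ✓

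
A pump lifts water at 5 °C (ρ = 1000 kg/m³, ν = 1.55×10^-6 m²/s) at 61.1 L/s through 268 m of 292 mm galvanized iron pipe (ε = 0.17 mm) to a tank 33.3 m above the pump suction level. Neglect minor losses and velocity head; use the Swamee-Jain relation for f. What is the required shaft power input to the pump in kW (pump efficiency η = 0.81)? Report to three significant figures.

P_shaft ≈ 25.2 kW

V = 4Q/(πD²) = 0.9124 m/s; Re = 1.72×10^5; ε/D = 5.82×10^-4; f = 0.01961
h_f = f(L/D)V²/2g = 0.7637 m
Total head H = z + h_f = 33.3 + 0.7637 = 34.06 m
P_hyd = ρgQH = 1000·9.81·0.0611·34.06 = 20.42 kW
P_shaft = P_hyd/η = 20.42/0.81 = 25.21 kW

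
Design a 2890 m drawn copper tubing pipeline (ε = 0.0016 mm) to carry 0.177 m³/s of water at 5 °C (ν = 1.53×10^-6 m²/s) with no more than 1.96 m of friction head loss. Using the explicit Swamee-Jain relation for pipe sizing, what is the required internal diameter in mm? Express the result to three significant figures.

D ≈ 572 mm

Swamee-Jain (Type III): D = 0.66·[ε^1.25·(LQ²/(gh_f))^4.75 + ν·Q^9.4·(L/(gh_f))^5.2]^0.04
LQ²/(gh_f) = 4.709; L/(gh_f) = 150.3
Term 1 = ε^1.25·(…)^4.75 = 8.94×10^-5; Term 2 = ν·Q^9.4·(…)^5.2 = 0.0273
D = 0.66·(8.94×10^-5 + 0.0273)^0.04 = 0.5715 m = 572 mm
Check: V = 0.690 m/s, Re = 2.58×10^5, f = 0.01482, h_f = 1.82 m ≈ 1.96 m ✓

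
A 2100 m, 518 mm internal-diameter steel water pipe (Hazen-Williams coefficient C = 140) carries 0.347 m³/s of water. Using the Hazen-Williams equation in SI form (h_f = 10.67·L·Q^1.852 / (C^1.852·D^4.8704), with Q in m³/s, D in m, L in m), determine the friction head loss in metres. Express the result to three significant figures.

h_f = 10.67·2100·0.347^1.852 / (140^1.852·0.518^4.8704) = 8.237 m

h_f ≈ 8.24 m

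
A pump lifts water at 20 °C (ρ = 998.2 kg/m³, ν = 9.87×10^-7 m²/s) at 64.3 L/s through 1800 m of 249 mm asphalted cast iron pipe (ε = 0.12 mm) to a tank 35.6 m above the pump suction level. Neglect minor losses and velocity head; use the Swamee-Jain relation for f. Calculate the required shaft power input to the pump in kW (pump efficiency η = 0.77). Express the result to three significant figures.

V = 4Q/(πD²) = 1.320 m/s; Re = 3.33×10^5; ε/D = 4.82×10^-4; f = 0.01809
h_f = f(L/D)V²/2g = 11.62 m
Total head H = z + h_f = 35.6 + 11.62 = 47.22 m
P_hyd = ρgQH = 998.2·9.81·0.0643·47.22 = 29.73 kW
P_shaft = P_hyd/η = 29.73/0.77 = 38.61 kW

P_shaft ≈ 38.6 kW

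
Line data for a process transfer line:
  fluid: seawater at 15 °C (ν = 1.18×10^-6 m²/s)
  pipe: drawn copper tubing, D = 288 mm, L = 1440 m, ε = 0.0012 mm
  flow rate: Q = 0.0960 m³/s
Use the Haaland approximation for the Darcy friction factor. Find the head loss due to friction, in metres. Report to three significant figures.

h_f ≈ 7.70 m

V = 4Q/(πD²) = 4·0.0960/(π·0.288²) = 1.474 m/s
Re = VD/ν = 1.474·0.288/1.18×10^-6 = 3.60×10^5 → turbulent
ε/D = 0.0012/288 = 4.17×10^-6
Haaland: f = 0.01390
h_f = f(L/D)V²/(2g) = 0.01390·(1440/0.288)·1.474²/(2·9.81) = 7.695 m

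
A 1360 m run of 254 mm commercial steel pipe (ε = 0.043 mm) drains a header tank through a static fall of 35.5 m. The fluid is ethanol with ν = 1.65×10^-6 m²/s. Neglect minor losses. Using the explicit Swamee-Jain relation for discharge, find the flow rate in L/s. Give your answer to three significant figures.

Swamee-Jain (Type II): Q = -0.965·√(gD⁵h_f/L)·ln[ε/(3.7D) + √(3.17ν²L/(gD³h_f))]
√(gD⁵h_f/L) = √(9.81·0.254⁵·35.5/1360) = 0.01645
ε/(3.7D) = 4.58×10^-5; √(3.17ν²L/(gD³h_f)) = 4.54×10^-5
Q = -0.965·0.01645·ln(9.111×10^-5) = 0.1477 m³/s
Check: V = 2.92 m/s, Re = 4.49×10^5, f = 0.01537, h_f = 35.7 m ≈ 35.5 m ✓

Q ≈ 148 L/s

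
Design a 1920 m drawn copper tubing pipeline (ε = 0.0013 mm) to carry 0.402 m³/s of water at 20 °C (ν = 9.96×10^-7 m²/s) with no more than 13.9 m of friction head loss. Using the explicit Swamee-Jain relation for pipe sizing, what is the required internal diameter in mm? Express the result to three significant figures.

Swamee-Jain (Type III): D = 0.66·[ε^1.25·(LQ²/(gh_f))^4.75 + ν·Q^9.4·(L/(gh_f))^5.2]^0.04
LQ²/(gh_f) = 2.275; L/(gh_f) = 14.08
Term 1 = ε^1.25·(…)^4.75 = 2.18×10^-6; Term 2 = ν·Q^9.4·(…)^5.2 = 1.78×10^-4
D = 0.66·(2.18×10^-6 + 1.78×10^-4)^0.04 = 0.4675 m = 468 mm
Check: V = 2.34 m/s, Re = 1.10×10^6, f = 0.01150, h_f = 13.2 m ≈ 13.9 m ✓

D ≈ 468 mm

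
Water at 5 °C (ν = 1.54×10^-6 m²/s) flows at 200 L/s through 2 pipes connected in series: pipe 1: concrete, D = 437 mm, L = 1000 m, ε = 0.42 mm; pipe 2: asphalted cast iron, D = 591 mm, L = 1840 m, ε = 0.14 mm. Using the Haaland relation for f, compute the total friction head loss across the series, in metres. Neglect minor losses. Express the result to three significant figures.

H ≈ 5.58 m

Pipe 1: V = 1.333 m/s, Re = 3.78×10^5, ε/D = 9.61×10^-4, f = 0.02019, h_1 = f(L/D)V²/2g = 4.186 m
Pipe 2: V = 0.7291 m/s, Re = 2.80×10^5, ε/D = 2.37×10^-4, f = 0.01646, h_2 = f(L/D)V²/2g = 1.389 m
Series → Q common, losses add: H = Σh = 5.575 m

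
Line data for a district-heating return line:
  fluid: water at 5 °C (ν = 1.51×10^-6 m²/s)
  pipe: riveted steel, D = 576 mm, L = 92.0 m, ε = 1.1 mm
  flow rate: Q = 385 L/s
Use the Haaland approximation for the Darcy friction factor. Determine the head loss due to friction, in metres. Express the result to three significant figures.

V = 4Q/(πD²) = 4·0.385/(π·0.576²) = 1.477 m/s
Re = VD/ν = 1.477·0.576/1.51×10^-6 = 5.64×10^5 → turbulent
ε/D = 1.1/576 = 0.00191
Haaland: f = 0.02348
h_f = f(L/D)V²/(2g) = 0.02348·(92.0/0.576)·1.477²/(2·9.81) = 0.4172 m

h_f ≈ 0.417 m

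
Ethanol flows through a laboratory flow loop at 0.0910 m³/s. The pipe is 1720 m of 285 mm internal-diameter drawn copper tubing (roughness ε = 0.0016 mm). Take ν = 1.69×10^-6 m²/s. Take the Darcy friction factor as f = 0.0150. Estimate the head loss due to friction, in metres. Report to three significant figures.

V = 4Q/(πD²) = 4·0.0910/(π·0.285²) = 1.426 m/s
h_f = f(L/D)V²/(2g) = 0.01500·(1720/0.285)·1.426²/(2·9.81) = 9.389 m

h_f ≈ 9.39 m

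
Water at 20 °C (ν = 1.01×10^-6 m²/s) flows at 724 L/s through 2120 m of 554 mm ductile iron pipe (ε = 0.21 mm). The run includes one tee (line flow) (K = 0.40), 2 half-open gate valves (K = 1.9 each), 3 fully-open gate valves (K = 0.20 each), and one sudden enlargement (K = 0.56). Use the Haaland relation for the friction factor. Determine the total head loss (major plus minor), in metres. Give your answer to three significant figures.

V = 4Q/(πD²) = 3.004 m/s; V²/2g = 0.4598 m
Re = 1.65×10^6, ε/D = 3.79×10^-4 → f = 0.01607 (Haaland)
Major: h_f = f(L/D)·V²/2g = 0.01607·3827·0.4598 = 28.28 m
Minor: ΣK = 5.36; h_m = ΣK·V²/2g = 2.464 m
Total H_L = 28.28 + 2.464 = 30.74 m

H_L ≈ 30.7 m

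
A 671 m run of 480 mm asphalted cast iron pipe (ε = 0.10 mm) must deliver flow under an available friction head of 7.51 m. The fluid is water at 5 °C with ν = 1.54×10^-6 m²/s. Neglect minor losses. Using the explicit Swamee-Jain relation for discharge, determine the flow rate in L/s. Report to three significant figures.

Q ≈ 481 L/s

Swamee-Jain (Type II): Q = -0.965·√(gD⁵h_f/L)·ln[ε/(3.7D) + √(3.17ν²L/(gD³h_f))]
√(gD⁵h_f/L) = √(9.81·0.480⁵·7.51/671) = 0.05289
ε/(3.7D) = 5.63×10^-5; √(3.17ν²L/(gD³h_f)) = 2.49×10^-5
Q = -0.965·0.05289·ln(8.119×10^-5) = 0.4807 m³/s
Check: V = 2.66 m/s, Re = 8.28×10^5, f = 0.01503, h_f = 7.56 m ≈ 7.51 m ✓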